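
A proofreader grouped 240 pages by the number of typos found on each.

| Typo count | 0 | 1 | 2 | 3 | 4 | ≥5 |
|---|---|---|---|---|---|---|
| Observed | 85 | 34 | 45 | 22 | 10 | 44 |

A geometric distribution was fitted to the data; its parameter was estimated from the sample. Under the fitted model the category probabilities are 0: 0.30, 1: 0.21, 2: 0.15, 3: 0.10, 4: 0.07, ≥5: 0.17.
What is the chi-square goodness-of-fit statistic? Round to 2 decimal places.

Expected counts E_i = n·p_i: 240×0.30 = 72, 240×0.21 = 50.4, 240×0.15 = 36, 240×0.10 = 24, 240×0.07 = 16.8, 240×0.17 = 40.8.
0: (85 − 72)²/72 = 169/72 = 2.347
1: (34 − 50.4)²/50.4 = 268.96/50.4 = 5.337
2: (45 − 36)²/36 = 81/36 = 2.250
3: (22 − 24)²/24 = 4/24 = 0.167
4: (10 − 16.8)²/16.8 = 46.24/16.8 = 2.752
≥5: (44 − 40.8)²/40.8 = 10.24/40.8 = 0.251
Sum = 13.10

13.10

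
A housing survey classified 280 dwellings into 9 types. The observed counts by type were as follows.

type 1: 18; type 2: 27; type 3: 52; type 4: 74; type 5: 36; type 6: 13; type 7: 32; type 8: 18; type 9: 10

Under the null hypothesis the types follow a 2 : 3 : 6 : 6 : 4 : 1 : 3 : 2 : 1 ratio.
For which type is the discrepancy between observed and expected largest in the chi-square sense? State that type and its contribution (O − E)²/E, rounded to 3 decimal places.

Ratio total = 28. Expected counts: 280×2/28 = 20, 280×3/28 = 30, 280×6/28 = 60, 280×6/28 = 60, 280×4/28 = 40, 280×1/28 = 10, 280×3/28 = 30, 280×2/28 = 20, 280×1/28 = 10.
χ² = (18−20)²/20 + (27−30)²/30 + (52−60)²/60 + (74−60)²/60 + (36−40)²/40 + (13−10)²/10 + (32−30)²/30 + (18−20)²/20 + (10−10)²/10
   = 0.2000 + 0.3000 + 1.0667 + 3.2667 + 0.4000 + 0.9000 + 0.1333 + 0.2000 + 0.0000
The largest term is for type 4: 3.267.

type 4, 3.267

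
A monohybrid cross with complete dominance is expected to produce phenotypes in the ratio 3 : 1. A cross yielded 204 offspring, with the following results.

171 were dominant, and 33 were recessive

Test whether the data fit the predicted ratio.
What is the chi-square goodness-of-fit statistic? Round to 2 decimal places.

8.47

Ratio total = 4. Expected counts: 204×3/4 = 153, 204×1/4 = 51.
cat            O        E   (O−E)²/E
dominant     171      153      2.118
recessive     33       51      6.353
Sum = 8.47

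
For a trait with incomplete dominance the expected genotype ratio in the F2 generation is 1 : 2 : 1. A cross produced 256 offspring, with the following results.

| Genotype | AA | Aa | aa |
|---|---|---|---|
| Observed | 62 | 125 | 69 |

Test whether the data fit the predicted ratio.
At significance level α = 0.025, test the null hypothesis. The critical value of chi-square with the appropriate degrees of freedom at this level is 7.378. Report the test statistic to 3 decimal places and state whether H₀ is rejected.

0.523; do not reject

Ratio total = 4. Expected counts: 256×1/4 = 64, 256×2/4 = 128, 256×1/4 = 64.
χ² = (62−64)²/64 + (125−128)²/128 + (69−64)²/64
   = 0.0625 + 0.0703 + 0.3906
Sum = 0.523
df = 2. Since 0.523 < 7.378, we do not reject H₀.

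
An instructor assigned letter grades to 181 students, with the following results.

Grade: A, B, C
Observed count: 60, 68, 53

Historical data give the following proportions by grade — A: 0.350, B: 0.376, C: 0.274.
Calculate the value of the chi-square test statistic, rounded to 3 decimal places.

Expected counts E_i = n·p_i: 181×0.350 = 63.35, 181×0.376 = 68.056, 181×0.274 = 49.594.
cat         O        E   (O−E)²/E
A          60    63.35     0.1772
B          68   68.056     0.0000
C          53   49.594     0.2339
Sum = 0.411

0.411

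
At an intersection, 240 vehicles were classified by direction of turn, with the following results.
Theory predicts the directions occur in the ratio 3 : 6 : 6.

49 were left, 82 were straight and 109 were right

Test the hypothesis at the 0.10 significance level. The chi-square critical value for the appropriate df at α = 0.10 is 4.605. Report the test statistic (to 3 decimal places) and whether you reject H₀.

Ratio total = 15. Expected counts: 240×3/15 = 48, 240×6/15 = 96, 240×6/15 = 96.
cat           O        E   (O−E)²/E
left         49       48     0.0208
straight     82       96     2.0417
right       109       96     1.7604
Sum = 3.823
df = 2. Since 3.823 < 4.605, we do not reject H₀.

3.823; do not reject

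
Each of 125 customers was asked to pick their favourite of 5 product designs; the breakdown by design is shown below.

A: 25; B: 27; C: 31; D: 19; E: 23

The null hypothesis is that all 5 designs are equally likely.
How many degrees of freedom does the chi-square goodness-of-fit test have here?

There are k = 5 categories and no parameters were estimated from the data, so df = 5 − 1 = 4.

4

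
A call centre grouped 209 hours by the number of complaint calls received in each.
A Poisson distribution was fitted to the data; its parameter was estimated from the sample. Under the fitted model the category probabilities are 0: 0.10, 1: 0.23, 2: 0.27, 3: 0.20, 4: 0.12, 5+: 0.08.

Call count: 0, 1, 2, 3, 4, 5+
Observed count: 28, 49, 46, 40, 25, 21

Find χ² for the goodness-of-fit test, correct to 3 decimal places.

Expected counts E_i = n·p_i: 209×0.10 = 20.9, 209×0.23 = 48.07, 209×0.27 = 56.43, 209×0.20 = 41.8, 209×0.12 = 25.08, 209×0.08 = 16.72.
cat         O        E   (O−E)²/E
0          28     20.9     2.4120
1          49    48.07     0.0180
2          46    56.43     1.9278
3          40     41.8     0.0775
4          25    25.08     0.0003
5+         21    16.72     1.0956
Sum = 5.531

5.531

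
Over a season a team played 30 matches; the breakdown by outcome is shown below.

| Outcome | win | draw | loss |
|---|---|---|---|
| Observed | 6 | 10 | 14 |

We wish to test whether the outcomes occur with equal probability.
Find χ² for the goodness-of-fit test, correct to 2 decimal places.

Expected count for each of the 3 categories: 30/3 = 10.
χ² = (6−10)²/10 + (10−10)²/10 + (14−10)²/10
   = 1.600 + 0.000 + 1.600
Sum = 3.20

3.20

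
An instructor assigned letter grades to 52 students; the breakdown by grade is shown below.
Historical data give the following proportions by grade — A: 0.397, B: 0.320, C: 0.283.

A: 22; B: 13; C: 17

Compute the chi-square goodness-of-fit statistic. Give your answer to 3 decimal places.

1.240

Expected counts E_i = n·p_i: 52×0.397 = 20.644, 52×0.320 = 16.64, 52×0.283 = 14.716.
χ² = (22−20.644)²/20.644 + (13−16.64)²/16.64 + (17−14.716)²/14.716
   = 0.0891 + 0.7963 + 0.3545
Sum = 1.240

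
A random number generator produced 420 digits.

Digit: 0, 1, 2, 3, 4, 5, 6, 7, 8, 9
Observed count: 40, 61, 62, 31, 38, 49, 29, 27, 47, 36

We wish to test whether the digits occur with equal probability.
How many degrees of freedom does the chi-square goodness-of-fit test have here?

9

There are k = 10 categories and no parameters were estimated from the data, so df = 10 − 1 = 9.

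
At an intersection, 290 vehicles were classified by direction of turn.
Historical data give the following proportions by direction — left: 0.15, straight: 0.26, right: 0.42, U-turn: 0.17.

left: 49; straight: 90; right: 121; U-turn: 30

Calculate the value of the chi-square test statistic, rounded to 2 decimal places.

11.08

Expected counts E_i = n·p_i: 290×0.15 = 43.5, 290×0.26 = 75.4, 290×0.42 = 121.8, 290×0.17 = 49.3.
cat           O        E   (O−E)²/E
left         49     43.5      0.695
straight     90     75.4      2.827
right       121    121.8      0.005
U-turn       30     49.3      7.556
Sum = 11.08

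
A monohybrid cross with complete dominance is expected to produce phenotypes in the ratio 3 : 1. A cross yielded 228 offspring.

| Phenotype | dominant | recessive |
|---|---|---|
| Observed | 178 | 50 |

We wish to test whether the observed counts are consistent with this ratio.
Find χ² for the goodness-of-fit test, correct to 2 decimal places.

1.15

Ratio total = 4. Expected counts: 228×3/4 = 171, 228×1/4 = 57.
χ² = (178−171)²/171 + (50−57)²/57
   = 0.287 + 0.860
Sum = 1.15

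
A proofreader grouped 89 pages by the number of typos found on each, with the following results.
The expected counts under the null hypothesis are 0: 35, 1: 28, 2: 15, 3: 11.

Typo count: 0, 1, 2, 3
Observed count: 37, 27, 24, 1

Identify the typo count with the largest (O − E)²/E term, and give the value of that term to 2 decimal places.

0: (37 − 35)²/35 = 4/35 = 0.114
1: (27 − 28)²/28 = 1/28 = 0.036
2: (24 − 15)²/15 = 81/15 = 5.400
3: (1 − 11)²/11 = 100/11 = 9.091
The largest term is for 3: 9.09.

3, 9.09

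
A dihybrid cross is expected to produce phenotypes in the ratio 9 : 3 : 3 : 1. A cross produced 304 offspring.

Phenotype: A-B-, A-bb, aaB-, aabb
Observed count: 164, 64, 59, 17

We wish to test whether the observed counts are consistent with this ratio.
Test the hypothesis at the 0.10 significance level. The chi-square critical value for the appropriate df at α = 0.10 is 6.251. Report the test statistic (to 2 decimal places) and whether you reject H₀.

1.43; do not reject

Ratio total = 16. Expected counts: 304×9/16 = 171, 304×3/16 = 57, 304×3/16 = 57, 304×1/16 = 19.
A-B-: (164 − 171)²/171 = 49/171 = 0.287
A-bb: (64 − 57)²/57 = 49/57 = 0.860
aaB-: (59 − 57)²/57 = 4/57 = 0.070
aabb: (17 − 19)²/19 = 4/19 = 0.211
Sum = 1.43
df = 3. Since 1.43 < 6.251, we do not reject H₀.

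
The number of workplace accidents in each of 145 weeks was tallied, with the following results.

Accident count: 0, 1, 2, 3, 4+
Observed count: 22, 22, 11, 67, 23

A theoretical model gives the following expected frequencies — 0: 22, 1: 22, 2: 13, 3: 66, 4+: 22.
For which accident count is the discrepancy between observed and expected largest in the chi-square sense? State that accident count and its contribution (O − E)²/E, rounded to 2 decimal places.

χ² = (22−22)²/22 + (22−22)²/22 + (11−13)²/13 + (67−66)²/66 + (23−22)²/22
   = 0.000 + 0.000 + 0.308 + 0.015 + 0.045
The largest term is for 2: 0.31.

2, 0.31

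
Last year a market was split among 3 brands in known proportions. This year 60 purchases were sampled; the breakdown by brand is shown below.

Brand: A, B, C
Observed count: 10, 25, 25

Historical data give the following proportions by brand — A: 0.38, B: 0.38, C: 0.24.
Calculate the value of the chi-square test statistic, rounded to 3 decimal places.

Expected counts E_i = n·p_i: 60×0.38 = 22.8, 60×0.38 = 22.8, 60×0.24 = 14.4.
χ² = (10−22.8)²/22.8 + (25−22.8)²/22.8 + (25−14.4)²/14.4
   = 7.1860 + 0.2123 + 7.8028
Sum = 15.201

15.201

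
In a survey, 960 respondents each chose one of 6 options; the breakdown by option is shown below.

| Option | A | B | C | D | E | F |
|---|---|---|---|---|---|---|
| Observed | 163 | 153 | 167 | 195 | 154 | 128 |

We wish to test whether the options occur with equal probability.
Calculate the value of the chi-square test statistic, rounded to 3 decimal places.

Expected count for each of the 6 categories: 960/6 = 160.
χ² = (163−160)²/160 + (153−160)²/160 + (167−160)²/160 + (195−160)²/160 + (154−160)²/160 + (128−160)²/160
   = 0.0563 + 0.3063 + 0.3063 + 7.6563 + 0.2250 + 6.4000
Sum = 14.950

14.950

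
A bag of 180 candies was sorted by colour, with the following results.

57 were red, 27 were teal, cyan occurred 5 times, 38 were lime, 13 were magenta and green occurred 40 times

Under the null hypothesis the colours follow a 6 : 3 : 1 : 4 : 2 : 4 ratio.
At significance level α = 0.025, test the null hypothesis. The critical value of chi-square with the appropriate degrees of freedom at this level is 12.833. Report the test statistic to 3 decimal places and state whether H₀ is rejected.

3.889; do not reject

Ratio total = 20. Expected counts: 180×6/20 = 54, 180×3/20 = 27, 180×1/20 = 9, 180×4/20 = 36, 180×2/20 = 18, 180×4/20 = 36.
cat          O        E   (O−E)²/E
red         57       54     0.1667
teal        27       27     0.0000
cyan         5        9     1.7778
lime        38       36     0.1111
magenta     13       18     1.3889
green       40       36     0.4444
Sum = 3.889
df = 5. Since 3.889 < 12.833, we do not reject H₀.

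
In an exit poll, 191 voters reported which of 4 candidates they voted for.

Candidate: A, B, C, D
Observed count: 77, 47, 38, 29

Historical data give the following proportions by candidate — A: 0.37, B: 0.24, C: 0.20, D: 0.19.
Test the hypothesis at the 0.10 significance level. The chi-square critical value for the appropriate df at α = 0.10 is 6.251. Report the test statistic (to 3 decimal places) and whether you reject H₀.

2.062; do not reject

Expected counts E_i = n·p_i: 191×0.37 = 70.67, 191×0.24 = 45.84, 191×0.20 = 38.2, 191×0.19 = 36.29.
χ² = (77−70.67)²/70.67 + (47−45.84)²/45.84 + (38−38.2)²/38.2 + (29−36.29)²/36.29
   = 0.5670 + 0.0294 + 0.0010 + 1.4644
Sum = 2.062
df = 3. Since 2.062 < 6.251, we do not reject H₀.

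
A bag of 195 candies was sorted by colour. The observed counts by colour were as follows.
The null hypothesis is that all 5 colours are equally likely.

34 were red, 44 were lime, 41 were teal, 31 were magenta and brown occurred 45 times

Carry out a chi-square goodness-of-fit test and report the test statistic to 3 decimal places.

Under H₀ each category has probability 1/5, so each expected count is 195/5 = 39.
cat          O        E   (O−E)²/E
red         34       39     0.6410
lime        44       39     0.6410
teal        41       39     0.1026
magenta     31       39     1.6410
brown       45       39     0.9231
Sum = 3.949

3.949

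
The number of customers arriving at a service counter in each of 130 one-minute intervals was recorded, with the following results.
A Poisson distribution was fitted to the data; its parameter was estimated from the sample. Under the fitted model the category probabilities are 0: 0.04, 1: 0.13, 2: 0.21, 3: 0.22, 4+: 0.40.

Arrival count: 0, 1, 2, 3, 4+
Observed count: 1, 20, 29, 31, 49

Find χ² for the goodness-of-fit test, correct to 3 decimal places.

Expected counts E_i = n·p_i: 130×0.04 = 5.2, 130×0.13 = 16.9, 130×0.21 = 27.3, 130×0.22 = 28.6, 130×0.40 = 52.
χ² = (1−5.2)²/5.2 + (20−16.9)²/16.9 + (29−27.3)²/27.3 + (31−28.6)²/28.6 + (49−52)²/52
   = 3.3923 + 0.5686 + 0.1059 + 0.2014 + 0.1731
Sum = 4.441

4.441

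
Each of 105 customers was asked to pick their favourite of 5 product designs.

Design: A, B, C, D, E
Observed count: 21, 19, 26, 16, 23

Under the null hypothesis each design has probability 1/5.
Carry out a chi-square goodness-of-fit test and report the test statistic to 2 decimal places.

Under H₀ each category has probability 1/5, so each expected count is 105/5 = 21.
χ² = (21−21)²/21 + (19−21)²/21 + (26−21)²/21 + (16−21)²/21 + (23−21)²/21
   = 0.000 + 0.190 + 1.190 + 1.190 + 0.190
Sum = 2.76

2.76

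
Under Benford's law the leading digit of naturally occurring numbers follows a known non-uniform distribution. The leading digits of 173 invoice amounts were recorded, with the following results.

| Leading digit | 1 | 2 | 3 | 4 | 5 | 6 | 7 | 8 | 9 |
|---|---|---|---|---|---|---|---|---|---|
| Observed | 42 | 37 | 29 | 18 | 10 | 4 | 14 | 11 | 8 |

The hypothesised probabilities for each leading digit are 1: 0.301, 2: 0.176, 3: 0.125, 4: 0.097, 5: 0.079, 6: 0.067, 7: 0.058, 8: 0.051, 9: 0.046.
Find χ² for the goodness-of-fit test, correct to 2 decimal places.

14.02

Expected counts E_i = n·p_i: 173×0.301 = 52.073, 173×0.176 = 30.448, 173×0.125 = 21.625, 173×0.097 = 16.781, 173×0.079 = 13.667, 173×0.067 = 11.591, 173×0.058 = 10.034, 173×0.051 = 8.823, 173×0.046 = 7.958.
1: (42 − 52.073)²/52.073 = 101.465329/52.073 = 1.949
2: (37 − 30.448)²/30.448 = 42.928704/30.448 = 1.410
3: (29 − 21.625)²/21.625 = 54.390625/21.625 = 2.515
4: (18 − 16.781)²/16.781 = 1.485961/16.781 = 0.089
5: (10 − 13.667)²/13.667 = 13.446889/13.667 = 0.984
6: (4 − 11.591)²/11.591 = 57.623281/11.591 = 4.971
7: (14 − 10.034)²/10.034 = 15.729156/10.034 = 1.568
8: (11 − 8.823)²/8.823 = 4.739329/8.823 = 0.537
9: (8 − 7.958)²/7.958 = 0.001764/7.958 = 0.000
Sum = 14.02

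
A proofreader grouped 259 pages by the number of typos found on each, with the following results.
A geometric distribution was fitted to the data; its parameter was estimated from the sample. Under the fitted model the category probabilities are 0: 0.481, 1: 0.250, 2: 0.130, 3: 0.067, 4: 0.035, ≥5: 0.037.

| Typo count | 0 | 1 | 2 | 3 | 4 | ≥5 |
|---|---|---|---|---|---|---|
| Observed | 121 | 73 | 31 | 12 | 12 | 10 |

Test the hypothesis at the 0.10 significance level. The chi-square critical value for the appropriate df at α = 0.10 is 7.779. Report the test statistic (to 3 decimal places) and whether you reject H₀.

Expected counts E_i = n·p_i: 259×0.481 = 124.579, 259×0.250 = 64.75, 259×0.130 = 33.67, 259×0.067 = 17.353, 259×0.035 = 9.065, 259×0.037 = 9.583.
0: (121 − 124.579)²/124.579 = 12.809241/124.579 = 0.1028
1: (73 − 64.75)²/64.75 = 68.0625/64.75 = 1.0512
2: (31 − 33.67)²/33.67 = 7.1289/33.67 = 0.2117
3: (12 − 17.353)²/17.353 = 28.654609/17.353 = 1.6513
4: (12 − 9.065)²/9.065 = 8.614225/9.065 = 0.9503
≥5: (10 − 9.583)²/9.583 = 0.173889/9.583 = 0.0181
Sum = 3.985
df = 4. Since 3.985 < 7.779, we do not reject H₀.

3.985; do not reject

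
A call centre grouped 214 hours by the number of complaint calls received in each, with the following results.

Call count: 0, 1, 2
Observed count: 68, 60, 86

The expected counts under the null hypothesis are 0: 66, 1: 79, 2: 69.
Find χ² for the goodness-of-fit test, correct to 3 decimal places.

0: (68 − 66)²/66 = 4/66 = 0.0606
1: (60 − 79)²/79 = 361/79 = 4.5696
2: (86 − 69)²/69 = 289/69 = 4.1884
Sum = 8.819

8.819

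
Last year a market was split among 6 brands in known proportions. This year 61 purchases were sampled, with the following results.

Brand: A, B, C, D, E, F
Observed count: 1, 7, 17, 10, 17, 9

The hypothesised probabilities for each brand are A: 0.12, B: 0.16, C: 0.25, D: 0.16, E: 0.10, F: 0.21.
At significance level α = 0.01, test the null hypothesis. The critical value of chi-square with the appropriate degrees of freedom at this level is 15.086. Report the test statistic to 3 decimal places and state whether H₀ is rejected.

Expected counts E_i = n·p_i: 61×0.12 = 7.32, 61×0.16 = 9.76, 61×0.25 = 15.25, 61×0.16 = 9.76, 61×0.10 = 6.1, 61×0.21 = 12.81.
A: (1 − 7.32)²/7.32 = 39.9424/7.32 = 5.4566
B: (7 − 9.76)²/9.76 = 7.6176/9.76 = 0.7805
C: (17 − 15.25)²/15.25 = 3.0625/15.25 = 0.2008
D: (10 − 9.76)²/9.76 = 0.0576/9.76 = 0.0059
E: (17 − 6.1)²/6.1 = 118.81/6.1 = 19.4770
F: (9 − 12.81)²/12.81 = 14.5161/12.81 = 1.1332
Sum = 27.054
df = 5. Since 27.054 > 15.086, we reject H₀.

27.054; reject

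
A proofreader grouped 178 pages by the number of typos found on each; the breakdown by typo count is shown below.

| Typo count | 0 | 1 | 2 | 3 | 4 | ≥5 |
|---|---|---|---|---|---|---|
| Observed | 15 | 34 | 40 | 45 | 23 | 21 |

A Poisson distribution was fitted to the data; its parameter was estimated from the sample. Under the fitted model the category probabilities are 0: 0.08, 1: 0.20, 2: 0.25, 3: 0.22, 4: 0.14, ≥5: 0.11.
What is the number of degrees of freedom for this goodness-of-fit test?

There are k = 6 categories and 1 parameter estimated from the data, so df = 6 − 1 − 1 = 4.

4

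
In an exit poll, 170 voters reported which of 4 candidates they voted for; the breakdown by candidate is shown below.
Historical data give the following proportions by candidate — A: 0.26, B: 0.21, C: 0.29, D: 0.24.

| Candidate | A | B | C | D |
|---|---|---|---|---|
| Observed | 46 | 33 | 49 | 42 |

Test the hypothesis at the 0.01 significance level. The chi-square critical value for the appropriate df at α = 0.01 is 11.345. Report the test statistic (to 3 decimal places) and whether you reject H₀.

Expected counts E_i = n·p_i: 170×0.26 = 44.2, 170×0.21 = 35.7, 170×0.29 = 49.3, 170×0.24 = 40.8.
χ² = (46−44.2)²/44.2 + (33−35.7)²/35.7 + (49−49.3)²/49.3 + (42−40.8)²/40.8
   = 0.0733 + 0.2042 + 0.0018 + 0.0353
Sum = 0.315
df = 3. Since 0.315 < 11.345, we do not reject H₀.

0.315; do not reject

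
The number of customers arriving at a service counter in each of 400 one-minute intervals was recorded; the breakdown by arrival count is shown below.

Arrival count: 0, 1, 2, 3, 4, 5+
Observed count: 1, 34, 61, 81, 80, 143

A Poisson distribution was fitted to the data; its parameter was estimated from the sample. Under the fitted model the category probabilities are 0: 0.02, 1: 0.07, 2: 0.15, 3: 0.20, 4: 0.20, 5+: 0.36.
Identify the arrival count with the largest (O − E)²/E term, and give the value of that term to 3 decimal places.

Expected counts E_i = n·p_i: 400×0.02 = 8, 400×0.07 = 28, 400×0.15 = 60, 400×0.20 = 80, 400×0.20 = 80, 400×0.36 = 144.
0: (1 − 8)²/8 = 49/8 = 6.1250
1: (34 − 28)²/28 = 36/28 = 1.2857
2: (61 − 60)²/60 = 1/60 = 0.0167
3: (81 − 80)²/80 = 1/80 = 0.0125
4: (80 − 80)²/80 = 0/80 = 0.0000
5+: (143 − 144)²/144 = 1/144 = 0.0069
The largest term is for 0: 6.125.

0, 6.125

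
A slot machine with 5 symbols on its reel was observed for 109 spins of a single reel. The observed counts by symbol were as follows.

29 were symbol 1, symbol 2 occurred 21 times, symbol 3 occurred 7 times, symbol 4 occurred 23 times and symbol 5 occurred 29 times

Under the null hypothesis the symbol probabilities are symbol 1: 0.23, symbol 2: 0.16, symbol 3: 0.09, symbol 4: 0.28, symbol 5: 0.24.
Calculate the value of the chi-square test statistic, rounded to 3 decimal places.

Expected counts E_i = n·p_i: 109×0.23 = 25.07, 109×0.16 = 17.44, 109×0.09 = 9.81, 109×0.28 = 30.52, 109×0.24 = 26.16.
cat           O        E   (O−E)²/E
symbol 1     29    25.07     0.6161
symbol 2     21    17.44     0.7267
symbol 3      7     9.81     0.8049
symbol 4     23    30.52     1.8529
symbol 5     29    26.16     0.3083
Sum = 4.309

4.309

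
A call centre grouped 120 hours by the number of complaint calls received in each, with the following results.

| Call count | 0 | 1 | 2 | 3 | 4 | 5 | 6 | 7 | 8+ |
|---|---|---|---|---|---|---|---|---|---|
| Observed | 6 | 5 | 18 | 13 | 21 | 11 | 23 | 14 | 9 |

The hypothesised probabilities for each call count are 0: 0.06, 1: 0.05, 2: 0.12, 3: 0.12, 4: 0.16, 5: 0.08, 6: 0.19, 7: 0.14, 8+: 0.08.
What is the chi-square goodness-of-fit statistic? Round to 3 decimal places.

2.282

Expected counts E_i = n·p_i: 120×0.06 = 7.2, 120×0.05 = 6, 120×0.12 = 14.4, 120×0.12 = 14.4, 120×0.16 = 19.2, 120×0.08 = 9.6, 120×0.19 = 22.8, 120×0.14 = 16.8, 120×0.08 = 9.6.
cat         O        E   (O−E)²/E
0           6      7.2     0.2000
1           5        6     0.1667
2          18     14.4     0.9000
3          13     14.4     0.1361
4          21     19.2     0.1688
5          11      9.6     0.2042
6          23     22.8     0.0018
7          14     16.8     0.4667
8+          9      9.6     0.0375
Sum = 2.282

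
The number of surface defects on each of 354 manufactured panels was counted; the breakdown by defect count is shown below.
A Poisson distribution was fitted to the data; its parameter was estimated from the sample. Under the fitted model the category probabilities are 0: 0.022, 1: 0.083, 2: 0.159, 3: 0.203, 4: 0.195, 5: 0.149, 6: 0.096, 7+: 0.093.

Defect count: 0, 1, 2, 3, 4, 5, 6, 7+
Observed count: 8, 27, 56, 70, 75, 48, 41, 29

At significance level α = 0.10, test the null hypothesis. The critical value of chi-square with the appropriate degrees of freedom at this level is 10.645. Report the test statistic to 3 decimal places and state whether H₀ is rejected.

Expected counts E_i = n·p_i: 354×0.022 = 7.788, 354×0.083 = 29.382, 354×0.159 = 56.286, 354×0.203 = 71.862, 354×0.195 = 69.03, 354×0.149 = 52.746, 354×0.096 = 33.984, 354×0.093 = 32.922.
cat         O        E   (O−E)²/E
0           8    7.788     0.0058
1          27   29.382     0.1931
2          56   56.286     0.0015
3          70   71.862     0.0482
4          75    69.03     0.5163
5          48   52.746     0.4270
6          41   33.984     1.4485
7+         29   32.922     0.4672
Sum = 3.108
df = 6. Since 3.108 < 10.645, we do not reject H₀.

3.108; do not reject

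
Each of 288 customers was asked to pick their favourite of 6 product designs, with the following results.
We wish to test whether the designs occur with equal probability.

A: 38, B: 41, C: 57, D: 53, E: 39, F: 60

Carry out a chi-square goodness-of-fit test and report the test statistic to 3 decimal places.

10.000

Expected count for each of the 6 categories: 288/6 = 48.
cat         O        E   (O−E)²/E
A          38       48     2.0833
B          41       48     1.0208
C          57       48     1.6875
D          53       48     0.5208
E          39       48     1.6875
F          60       48     3.0000
Sum = 10.000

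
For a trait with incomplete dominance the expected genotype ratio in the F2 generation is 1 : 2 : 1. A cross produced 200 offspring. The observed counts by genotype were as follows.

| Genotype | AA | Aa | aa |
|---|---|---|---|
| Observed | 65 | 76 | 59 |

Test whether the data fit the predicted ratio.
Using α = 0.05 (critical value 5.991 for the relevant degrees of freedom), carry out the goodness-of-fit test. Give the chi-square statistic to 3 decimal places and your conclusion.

Ratio total = 4. Expected counts: 200×1/4 = 50, 200×2/4 = 100, 200×1/4 = 50.
χ² = (65−50)²/50 + (76−100)²/100 + (59−50)²/50
   = 4.5000 + 5.7600 + 1.6200
Sum = 11.880
df = 2. Since 11.880 > 5.991, we reject H₀.

11.880; reject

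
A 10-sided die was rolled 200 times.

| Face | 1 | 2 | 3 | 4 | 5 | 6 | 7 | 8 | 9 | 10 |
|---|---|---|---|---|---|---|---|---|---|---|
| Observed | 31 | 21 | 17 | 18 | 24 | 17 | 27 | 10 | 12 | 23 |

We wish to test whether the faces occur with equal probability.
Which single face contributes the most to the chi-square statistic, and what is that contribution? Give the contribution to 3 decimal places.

Expected count for each of the 10 categories: 200/10 = 20.
χ² = (31−20)²/20 + (21−20)²/20 + (17−20)²/20 + (18−20)²/20 + (24−20)²/20 + (17−20)²/20 + (27−20)²/20 + (10−20)²/20 + (12−20)²/20 + (23−20)²/20
   = 6.0500 + 0.0500 + 0.4500 + 0.2000 + 0.8000 + 0.4500 + 2.4500 + 5.0000 + 3.2000 + 0.4500
The largest term is for 1: 6.050.

1, 6.050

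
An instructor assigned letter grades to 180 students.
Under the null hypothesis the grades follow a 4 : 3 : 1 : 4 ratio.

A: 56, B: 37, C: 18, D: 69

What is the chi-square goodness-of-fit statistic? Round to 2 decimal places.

Ratio total = 12. Expected counts: 180×4/12 = 60, 180×3/12 = 45, 180×1/12 = 15, 180×4/12 = 60.
cat         O        E   (O−E)²/E
A          56       60      0.267
B          37       45      1.422
C          18       15      0.600
D          69       60      1.350
Sum = 3.64

3.64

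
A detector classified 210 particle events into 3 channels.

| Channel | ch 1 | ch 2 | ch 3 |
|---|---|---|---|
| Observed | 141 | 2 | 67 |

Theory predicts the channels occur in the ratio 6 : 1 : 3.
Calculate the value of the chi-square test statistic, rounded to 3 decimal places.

19.230

Ratio total = 10. Expected counts: 210×6/10 = 126, 210×1/10 = 21, 210×3/10 = 63.
ch 1: (141 − 126)²/126 = 225/126 = 1.7857
ch 2: (2 − 21)²/21 = 361/21 = 17.1905
ch 3: (67 − 63)²/63 = 16/63 = 0.2540
Sum = 19.230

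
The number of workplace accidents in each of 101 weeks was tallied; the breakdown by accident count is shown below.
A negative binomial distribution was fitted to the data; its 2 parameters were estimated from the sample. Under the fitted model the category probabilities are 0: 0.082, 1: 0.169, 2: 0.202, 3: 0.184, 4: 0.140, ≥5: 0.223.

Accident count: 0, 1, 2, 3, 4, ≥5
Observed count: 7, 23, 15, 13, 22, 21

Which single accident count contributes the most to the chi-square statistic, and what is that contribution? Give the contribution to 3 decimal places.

4, 4.369

Expected counts E_i = n·p_i: 101×0.082 = 8.282, 101×0.169 = 17.069, 101×0.202 = 20.402, 101×0.184 = 18.584, 101×0.140 = 14.14, 101×0.223 = 22.523.
cat         O        E   (O−E)²/E
0           7    8.282     0.1984
1          23   17.069     2.0609
2          15   20.402     1.4303
3          13   18.584     1.6778
4          22    14.14     4.3691
≥5         21   22.523     0.1030
The largest term is for 4: 4.369.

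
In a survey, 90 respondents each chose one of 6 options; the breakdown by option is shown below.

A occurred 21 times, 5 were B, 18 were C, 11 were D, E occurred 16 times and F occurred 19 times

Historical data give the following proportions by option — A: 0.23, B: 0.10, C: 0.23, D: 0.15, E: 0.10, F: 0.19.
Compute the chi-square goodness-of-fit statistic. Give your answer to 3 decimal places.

Expected counts E_i = n·p_i: 90×0.23 = 20.7, 90×0.10 = 9, 90×0.23 = 20.7, 90×0.15 = 13.5, 90×0.10 = 9, 90×0.19 = 17.1.
cat         O        E   (O−E)²/E
A          21     20.7     0.0043
B           5        9     1.7778
C          18     20.7     0.3522
D          11     13.5     0.4630
E          16        9     5.4444
F          19     17.1     0.2111
Sum = 8.253

8.253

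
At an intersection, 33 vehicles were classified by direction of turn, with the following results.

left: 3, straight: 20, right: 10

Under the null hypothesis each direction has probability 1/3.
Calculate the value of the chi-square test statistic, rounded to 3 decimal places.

13.273

Expected count for each of the 3 categories: 33/3 = 11.
cat           O        E   (O−E)²/E
left          3       11     5.8182
straight     20       11     7.3636
right        10       11     0.0909
Sum = 13.273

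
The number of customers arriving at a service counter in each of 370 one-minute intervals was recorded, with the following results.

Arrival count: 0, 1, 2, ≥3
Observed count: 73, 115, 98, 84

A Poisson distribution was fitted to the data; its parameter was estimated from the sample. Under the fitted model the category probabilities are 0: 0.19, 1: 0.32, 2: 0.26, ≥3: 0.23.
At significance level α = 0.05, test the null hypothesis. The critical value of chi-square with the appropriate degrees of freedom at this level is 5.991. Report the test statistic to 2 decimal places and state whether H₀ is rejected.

Expected counts E_i = n·p_i: 370×0.19 = 70.3, 370×0.32 = 118.4, 370×0.26 = 96.2, 370×0.23 = 85.1.
cat         O        E   (O−E)²/E
0          73     70.3      0.104
1         115    118.4      0.098
2          98     96.2      0.034
≥3         84     85.1      0.014
Sum = 0.25
df = 2. Since 0.25 < 5.991, we do not reject H₀.

0.25; do not reject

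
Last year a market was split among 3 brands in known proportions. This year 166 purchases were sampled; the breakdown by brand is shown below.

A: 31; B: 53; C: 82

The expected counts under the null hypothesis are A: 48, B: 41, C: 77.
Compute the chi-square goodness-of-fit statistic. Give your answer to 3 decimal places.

9.858

cat         O        E   (O−E)²/E
A          31       48     6.0208
B          53       41     3.5122
C          82       77     0.3247
Sum = 9.858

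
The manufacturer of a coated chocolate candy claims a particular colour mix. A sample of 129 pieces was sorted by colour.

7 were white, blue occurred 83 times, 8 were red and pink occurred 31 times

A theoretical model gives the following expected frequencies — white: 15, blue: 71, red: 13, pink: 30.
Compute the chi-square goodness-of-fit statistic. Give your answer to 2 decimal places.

cat         O        E   (O−E)²/E
white       7       15      4.267
blue       83       71      2.028
red         8       13      1.923
pink       31       30      0.033
Sum = 8.25

8.25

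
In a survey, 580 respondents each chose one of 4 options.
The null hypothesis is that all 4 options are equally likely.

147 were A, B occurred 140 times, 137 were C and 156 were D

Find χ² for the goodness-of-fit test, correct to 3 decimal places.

Under H₀ each category has probability 1/4, so each expected count is 580/4 = 145.
cat         O        E   (O−E)²/E
A         147      145     0.0276
B         140      145     0.1724
C         137      145     0.4414
D         156      145     0.8345
Sum = 1.476

1.476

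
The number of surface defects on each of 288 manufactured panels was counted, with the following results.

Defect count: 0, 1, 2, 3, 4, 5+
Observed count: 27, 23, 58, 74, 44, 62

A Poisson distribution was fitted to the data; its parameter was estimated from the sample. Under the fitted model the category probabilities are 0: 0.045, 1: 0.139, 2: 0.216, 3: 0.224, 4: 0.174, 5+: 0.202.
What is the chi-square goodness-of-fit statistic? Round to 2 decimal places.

Expected counts E_i = n·p_i: 288×0.045 = 12.96, 288×0.139 = 40.032, 288×0.216 = 62.208, 288×0.224 = 64.512, 288×0.174 = 50.112, 288×0.202 = 58.176.
0: (27 − 12.96)²/12.96 = 197.1216/12.96 = 15.210
1: (23 − 40.032)²/40.032 = 290.089024/40.032 = 7.246
2: (58 − 62.208)²/62.208 = 17.707264/62.208 = 0.285
3: (74 − 64.512)²/64.512 = 90.022144/64.512 = 1.395
4: (44 − 50.112)²/50.112 = 37.356544/50.112 = 0.745
5+: (62 − 58.176)²/58.176 = 14.622976/58.176 = 0.251
Sum = 25.13

25.13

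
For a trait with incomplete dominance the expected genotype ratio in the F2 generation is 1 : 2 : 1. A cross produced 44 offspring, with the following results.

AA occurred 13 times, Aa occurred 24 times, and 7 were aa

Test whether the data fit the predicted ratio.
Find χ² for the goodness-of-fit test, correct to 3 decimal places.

Ratio total = 4. Expected counts: 44×1/4 = 11, 44×2/4 = 22, 44×1/4 = 11.
χ² = (13−11)²/11 + (24−22)²/22 + (7−11)²/11
   = 0.3636 + 0.1818 + 1.4545
Sum = 2.000

2.000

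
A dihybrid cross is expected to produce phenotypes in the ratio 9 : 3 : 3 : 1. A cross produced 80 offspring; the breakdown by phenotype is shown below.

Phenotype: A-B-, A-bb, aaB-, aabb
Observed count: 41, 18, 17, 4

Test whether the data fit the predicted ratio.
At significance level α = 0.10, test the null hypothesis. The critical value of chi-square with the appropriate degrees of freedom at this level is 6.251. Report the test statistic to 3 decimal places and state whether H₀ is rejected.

Ratio total = 16. Expected counts: 80×9/16 = 45, 80×3/16 = 15, 80×3/16 = 15, 80×1/16 = 5.
cat         O        E   (O−E)²/E
A-B-       41       45     0.3556
A-bb       18       15     0.6000
aaB-       17       15     0.2667
aabb        4        5     0.2000
Sum = 1.422
df = 3. Since 1.422 < 6.251, we do not reject H₀.

1.422; do not reject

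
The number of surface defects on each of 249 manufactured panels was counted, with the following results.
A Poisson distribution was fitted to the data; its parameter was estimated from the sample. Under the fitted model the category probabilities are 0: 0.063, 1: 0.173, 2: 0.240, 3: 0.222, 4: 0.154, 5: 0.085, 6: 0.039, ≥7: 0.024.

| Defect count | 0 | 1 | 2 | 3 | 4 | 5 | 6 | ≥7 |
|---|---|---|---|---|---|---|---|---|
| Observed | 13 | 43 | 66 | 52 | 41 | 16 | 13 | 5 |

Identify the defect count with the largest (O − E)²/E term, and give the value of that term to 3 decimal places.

5, 1.260

Expected counts E_i = n·p_i: 249×0.063 = 15.687, 249×0.173 = 43.077, 249×0.240 = 59.76, 249×0.222 = 55.278, 249×0.154 = 38.346, 249×0.085 = 21.165, 249×0.039 = 9.711, 249×0.024 = 5.976.
cat         O        E   (O−E)²/E
0          13   15.687     0.4603
1          43   43.077     0.0001
2          66    59.76     0.6516
3          52   55.278     0.1944
4          41   38.346     0.1837
5          16   21.165     1.2604
6          13    9.711     1.1139
≥7          5    5.976     0.1594
The largest term is for 5: 1.260.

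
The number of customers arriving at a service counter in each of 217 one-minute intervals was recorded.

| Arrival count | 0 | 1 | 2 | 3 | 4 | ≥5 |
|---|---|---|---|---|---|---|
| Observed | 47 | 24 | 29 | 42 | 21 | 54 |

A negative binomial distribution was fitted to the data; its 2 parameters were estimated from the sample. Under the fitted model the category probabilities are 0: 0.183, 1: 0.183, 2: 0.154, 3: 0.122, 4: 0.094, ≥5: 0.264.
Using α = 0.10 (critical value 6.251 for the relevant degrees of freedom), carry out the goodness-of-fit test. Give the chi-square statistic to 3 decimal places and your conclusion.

Expected counts E_i = n·p_i: 217×0.183 = 39.711, 217×0.183 = 39.711, 217×0.154 = 33.418, 217×0.122 = 26.474, 217×0.094 = 20.398, 217×0.264 = 57.288.
χ² = (47−39.711)²/39.711 + (24−39.711)²/39.711 + (29−33.418)²/33.418 + (42−26.474)²/26.474 + (21−20.398)²/20.398 + (54−57.288)²/57.288
   = 1.3379 + 6.2158 + 0.5841 + 9.1054 + 0.0178 + 0.1887
Sum = 17.450
df = 3. Since 17.450 > 6.251, we reject H₀.

17.450; reject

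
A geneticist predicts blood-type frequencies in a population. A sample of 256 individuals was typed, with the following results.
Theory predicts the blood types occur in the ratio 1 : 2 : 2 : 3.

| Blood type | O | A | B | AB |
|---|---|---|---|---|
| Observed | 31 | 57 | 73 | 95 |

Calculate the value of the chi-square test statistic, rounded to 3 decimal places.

2.073

Ratio total = 8. Expected counts: 256×1/8 = 32, 256×2/8 = 64, 256×2/8 = 64, 256×3/8 = 96.
cat         O        E   (O−E)²/E
O          31       32     0.0313
A          57       64     0.7656
B          73       64     1.2656
AB         95       96     0.0104
Sum = 2.073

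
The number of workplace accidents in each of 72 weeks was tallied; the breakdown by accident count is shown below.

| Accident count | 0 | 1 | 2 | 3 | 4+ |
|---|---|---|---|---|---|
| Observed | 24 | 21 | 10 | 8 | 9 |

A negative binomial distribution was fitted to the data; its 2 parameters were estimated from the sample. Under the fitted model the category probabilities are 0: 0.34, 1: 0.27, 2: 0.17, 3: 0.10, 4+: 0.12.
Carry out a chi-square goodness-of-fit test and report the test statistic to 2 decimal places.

Expected counts E_i = n·p_i: 72×0.34 = 24.48, 72×0.27 = 19.44, 72×0.17 = 12.24, 72×0.10 = 7.2, 72×0.12 = 8.64.
cat         O        E   (O−E)²/E
0          24    24.48      0.009
1          21    19.44      0.125
2          10    12.24      0.410
3           8      7.2      0.089
4+          9     8.64      0.015
Sum = 0.65

0.65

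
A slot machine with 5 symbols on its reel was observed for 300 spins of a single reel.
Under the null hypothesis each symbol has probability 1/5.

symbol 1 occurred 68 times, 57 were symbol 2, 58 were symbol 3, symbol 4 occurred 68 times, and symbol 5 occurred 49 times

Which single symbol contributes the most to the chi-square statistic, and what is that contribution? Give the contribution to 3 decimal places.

Under H₀ each category has probability 1/5, so each expected count is 300/5 = 60.
cat           O        E   (O−E)²/E
symbol 1     68       60     1.0667
symbol 2     57       60     0.1500
symbol 3     58       60     0.0667
symbol 4     68       60     1.0667
symbol 5     49       60     2.0167
The largest term is for symbol 5: 2.017.

symbol 5, 2.017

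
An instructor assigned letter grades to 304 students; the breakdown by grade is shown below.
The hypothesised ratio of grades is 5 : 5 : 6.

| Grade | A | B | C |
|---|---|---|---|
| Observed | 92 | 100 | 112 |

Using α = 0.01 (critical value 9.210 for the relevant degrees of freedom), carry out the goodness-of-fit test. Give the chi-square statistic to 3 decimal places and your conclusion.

Ratio total = 16. Expected counts: 304×5/16 = 95, 304×5/16 = 95, 304×6/16 = 114.
χ² = (92−95)²/95 + (100−95)²/95 + (112−114)²/114
   = 0.0947 + 0.2632 + 0.0351
Sum = 0.393
df = 2. Since 0.393 < 9.210, we do not reject H₀.

0.393; do not reject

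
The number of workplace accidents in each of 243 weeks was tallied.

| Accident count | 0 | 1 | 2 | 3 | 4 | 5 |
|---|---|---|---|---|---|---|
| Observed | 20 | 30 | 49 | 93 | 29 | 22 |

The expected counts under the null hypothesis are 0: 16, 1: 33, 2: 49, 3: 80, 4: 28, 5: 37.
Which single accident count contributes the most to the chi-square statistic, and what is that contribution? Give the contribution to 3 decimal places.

5, 6.081

χ² = (20−16)²/16 + (30−33)²/33 + (49−49)²/49 + (93−80)²/80 + (29−28)²/28 + (22−37)²/37
   = 1.0000 + 0.2727 + 0.0000 + 2.1125 + 0.0357 + 6.0811
The largest term is for 5: 6.081.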